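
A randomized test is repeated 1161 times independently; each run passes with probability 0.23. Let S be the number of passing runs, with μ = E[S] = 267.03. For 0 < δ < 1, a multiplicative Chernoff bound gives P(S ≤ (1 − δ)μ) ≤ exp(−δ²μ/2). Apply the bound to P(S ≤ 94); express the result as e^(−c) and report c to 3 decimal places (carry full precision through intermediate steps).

56.060

Write 94 = (1 − δ)μ, so δ = 1 − 94/267.03 = 0.6479796…
Then the exponent is δ²μ/2 = (μ − 94)²/(2μ) = 56.059957.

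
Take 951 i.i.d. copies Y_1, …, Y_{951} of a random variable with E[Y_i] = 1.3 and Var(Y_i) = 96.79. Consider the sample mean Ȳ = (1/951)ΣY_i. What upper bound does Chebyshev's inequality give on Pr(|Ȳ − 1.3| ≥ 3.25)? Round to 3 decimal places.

0.010

Var(Ȳ) = Var(Y_i)/n = 96.79/951 = 0.10178.
Chebyshev: Pr(|Ȳ − 1.3| ≥ 3.25) ≤ Var(Ȳ)/(3.25)² = 96.79/(951·3.25²) = 0.0096.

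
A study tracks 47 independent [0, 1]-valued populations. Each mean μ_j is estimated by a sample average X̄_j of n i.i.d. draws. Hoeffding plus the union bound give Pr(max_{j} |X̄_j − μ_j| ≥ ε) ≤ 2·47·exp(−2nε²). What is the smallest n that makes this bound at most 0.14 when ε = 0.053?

Need 2·47·exp(−2nε²) ≤ 0.14, i.e. exp(−2nε²) ≤ 0.14/94.
So 2nε² ≥ ln(94/0.14) = 6.509408.
Hence n ≥ 6.509408/(2·0.053²) = 1158.670.
The smallest integer n is 1159.

1159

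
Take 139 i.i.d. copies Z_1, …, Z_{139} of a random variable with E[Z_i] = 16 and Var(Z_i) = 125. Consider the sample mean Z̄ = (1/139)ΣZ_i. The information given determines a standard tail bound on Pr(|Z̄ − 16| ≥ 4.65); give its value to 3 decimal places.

0.042

With mean and variance of each term known, Chebyshev's inequality bounds the deviation of the sum (or sample mean).
Var(Z̄) = Var(Z_i)/n = 125/139 = 0.89928.
Chebyshev: Pr(|Z̄ − 16| ≥ 4.65) ≤ Var(Z̄)/(4.65)² = 125/(139·4.65²) = 0.0416.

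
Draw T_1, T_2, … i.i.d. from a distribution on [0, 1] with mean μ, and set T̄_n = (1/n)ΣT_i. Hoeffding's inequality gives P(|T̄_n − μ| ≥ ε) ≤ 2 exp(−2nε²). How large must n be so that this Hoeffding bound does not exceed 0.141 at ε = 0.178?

42

Require 2·exp(−2nε²) ≤ 0.141, i.e. 2nε² ≥ ln(2/0.141) = 2.652143.
So n ≥ 2.652143 / (2·0.178²) = 41.853.
The smallest integer n is 42.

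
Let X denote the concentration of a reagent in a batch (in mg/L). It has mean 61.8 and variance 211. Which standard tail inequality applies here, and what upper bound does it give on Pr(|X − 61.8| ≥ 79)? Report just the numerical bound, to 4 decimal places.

0.0338

Mean and variance are known, so Chebyshev's inequality applies.
Chebyshev: Pr(|X − μ| ≥ t) ≤ Var(X)/t².
Bound = 211 / 6241 = 0.0338.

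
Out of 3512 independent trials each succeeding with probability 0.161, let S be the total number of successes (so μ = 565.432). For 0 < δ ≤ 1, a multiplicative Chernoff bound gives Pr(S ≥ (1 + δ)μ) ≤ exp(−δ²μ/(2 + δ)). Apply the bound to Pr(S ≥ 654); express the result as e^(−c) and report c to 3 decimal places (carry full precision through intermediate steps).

6.433

Write 654 = (1 + δ)μ, so δ = 654/565.432 − 1 = 0.1566378…
Then the exponent is δ²μ/(2 + δ) = (654 − μ)² / (μ·(2 + δ)) = 6.432741.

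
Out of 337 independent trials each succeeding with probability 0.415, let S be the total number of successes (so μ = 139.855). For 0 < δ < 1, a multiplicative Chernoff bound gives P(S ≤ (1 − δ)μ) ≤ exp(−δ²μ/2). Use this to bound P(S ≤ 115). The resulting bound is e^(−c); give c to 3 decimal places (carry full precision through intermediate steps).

2.209

Write 115 = (1 − δ)μ, so δ = 1 − 115/139.855 = 0.1777198…
Then the exponent is δ²μ/2 = (μ − 115)²/(2μ) = 2.208613.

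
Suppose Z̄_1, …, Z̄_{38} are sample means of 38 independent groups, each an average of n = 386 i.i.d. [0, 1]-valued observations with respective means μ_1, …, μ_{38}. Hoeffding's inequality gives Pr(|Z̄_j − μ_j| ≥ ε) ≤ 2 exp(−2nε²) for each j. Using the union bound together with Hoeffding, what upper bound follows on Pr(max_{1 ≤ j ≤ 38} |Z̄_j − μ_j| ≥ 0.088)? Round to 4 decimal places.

0.1925

Per-experiment Hoeffding bound: 2·exp(−2·386·0.088²) = 2·exp(−5.97837) = 0.0050659.
Union bound over 38 events: 38·0.0050659 = 0.19250.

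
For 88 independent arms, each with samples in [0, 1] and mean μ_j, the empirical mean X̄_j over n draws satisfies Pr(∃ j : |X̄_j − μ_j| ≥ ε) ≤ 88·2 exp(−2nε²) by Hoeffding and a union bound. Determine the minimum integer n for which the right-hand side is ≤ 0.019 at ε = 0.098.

476

Need 2·88·exp(−2nε²) ≤ 0.019, i.e. exp(−2nε²) ≤ 0.019/176.
So 2nε² ≥ ln(176/0.019) = 9.133800.
Hence n ≥ 9.133800/(2·0.098²) = 475.521.
The smallest integer n is 476.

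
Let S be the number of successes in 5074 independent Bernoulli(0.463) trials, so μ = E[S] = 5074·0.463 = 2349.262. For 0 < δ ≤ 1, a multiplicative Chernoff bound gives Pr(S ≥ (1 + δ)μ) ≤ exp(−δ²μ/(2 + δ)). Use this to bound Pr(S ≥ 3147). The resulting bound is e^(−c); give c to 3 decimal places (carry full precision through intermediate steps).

115.785

Write 3147 = (1 + δ)μ, so δ = 3147/2349.262 − 1 = 0.3395696…
Then the exponent is δ²μ/(2 + δ) = (3147 − μ)² / (μ·(2 + δ)) = 115.785222.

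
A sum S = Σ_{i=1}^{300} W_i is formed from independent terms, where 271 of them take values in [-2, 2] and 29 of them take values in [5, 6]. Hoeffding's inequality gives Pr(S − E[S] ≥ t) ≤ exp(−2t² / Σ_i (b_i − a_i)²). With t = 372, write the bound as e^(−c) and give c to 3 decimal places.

Σ(b_i − a_i)² = 271·4² + 29·1² = 4365.
c = 2t² / 4365 = 2·372² / 4365 = 63.4062.

63.406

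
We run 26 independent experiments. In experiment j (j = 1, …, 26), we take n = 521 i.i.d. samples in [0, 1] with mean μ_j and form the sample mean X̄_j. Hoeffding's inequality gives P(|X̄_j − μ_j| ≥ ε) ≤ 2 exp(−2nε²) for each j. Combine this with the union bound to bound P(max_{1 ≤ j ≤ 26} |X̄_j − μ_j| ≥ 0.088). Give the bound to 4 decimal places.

Per-experiment Hoeffding bound: 2·exp(−2·521·0.088²) = 2·exp(−8.06925) = 0.00062604.
Union bound over 26 events: 26·0.00062604 = 0.01628.

0.0163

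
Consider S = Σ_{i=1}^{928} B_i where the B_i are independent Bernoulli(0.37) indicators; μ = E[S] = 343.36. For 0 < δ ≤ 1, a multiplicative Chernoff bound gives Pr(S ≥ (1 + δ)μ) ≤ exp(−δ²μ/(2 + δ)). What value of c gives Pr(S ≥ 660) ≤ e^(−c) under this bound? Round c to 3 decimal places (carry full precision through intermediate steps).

Write 660 = (1 + δ)μ, so δ = 660/343.36 − 1 = 0.9221808…
Then the exponent is δ²μ/(2 + δ) = (660 − μ)² / (μ·(2 + δ)) = 99.925141.

99.925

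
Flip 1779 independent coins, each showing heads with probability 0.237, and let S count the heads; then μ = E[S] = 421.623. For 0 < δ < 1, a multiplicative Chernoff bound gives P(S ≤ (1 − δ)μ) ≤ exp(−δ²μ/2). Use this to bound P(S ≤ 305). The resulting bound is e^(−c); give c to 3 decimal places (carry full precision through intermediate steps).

16.129

Write 305 = (1 − δ)μ, so δ = 1 − 305/421.623 = 0.2766049…
Then the exponent is δ²μ/2 = (μ − 305)²/(2μ) = 16.129248.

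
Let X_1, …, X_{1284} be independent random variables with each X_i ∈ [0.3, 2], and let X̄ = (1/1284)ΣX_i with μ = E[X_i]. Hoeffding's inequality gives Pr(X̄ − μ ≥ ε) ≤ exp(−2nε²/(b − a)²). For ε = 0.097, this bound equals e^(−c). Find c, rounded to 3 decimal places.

c = 2nε²/(b − a)² = 2·1284·0.097² / 1.7² = 8.3607.

8.361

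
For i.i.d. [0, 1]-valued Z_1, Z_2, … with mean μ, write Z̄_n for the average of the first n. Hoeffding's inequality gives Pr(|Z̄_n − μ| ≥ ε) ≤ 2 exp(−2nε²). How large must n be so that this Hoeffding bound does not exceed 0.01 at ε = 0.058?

788

Require 2·exp(−2nε²) ≤ 0.01, i.e. 2nε² ≥ ln(2/0.01) = 5.298317.
So n ≥ 5.298317 / (2·0.058²) = 787.503.
The smallest integer n is 788.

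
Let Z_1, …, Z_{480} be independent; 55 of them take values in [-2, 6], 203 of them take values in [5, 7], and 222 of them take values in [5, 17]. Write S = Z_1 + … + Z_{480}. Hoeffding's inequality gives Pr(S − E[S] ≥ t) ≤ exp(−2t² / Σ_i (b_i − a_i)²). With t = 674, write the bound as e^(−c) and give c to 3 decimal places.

Σ(b_i − a_i)² = 55·8² + 203·2² + 222·12² = 36300.
c = 2t² / 36300 = 2·674² / 36300 = 25.0290.

25.029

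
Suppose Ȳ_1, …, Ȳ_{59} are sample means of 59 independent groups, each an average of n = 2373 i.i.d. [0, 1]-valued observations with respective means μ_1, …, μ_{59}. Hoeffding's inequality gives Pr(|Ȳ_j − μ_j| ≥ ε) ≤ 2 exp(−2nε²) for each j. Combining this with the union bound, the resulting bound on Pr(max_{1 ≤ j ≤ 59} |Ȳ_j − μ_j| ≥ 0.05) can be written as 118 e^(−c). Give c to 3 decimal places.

11.865

Union bound over the 59 events: Pr(max_{1 ≤ j ≤ 59} |Ȳ_j − μ_j| ≥ 0.05) ≤ 59·2·exp(−2nε²) = 118 exp(−2·2373·0.05²).
So c = 2·2373·0.05² = 11.8650.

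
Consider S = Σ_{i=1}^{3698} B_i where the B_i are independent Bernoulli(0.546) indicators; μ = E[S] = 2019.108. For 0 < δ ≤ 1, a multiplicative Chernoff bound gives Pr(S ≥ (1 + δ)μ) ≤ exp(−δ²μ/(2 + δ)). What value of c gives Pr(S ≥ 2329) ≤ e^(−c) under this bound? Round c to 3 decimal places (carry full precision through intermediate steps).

Write 2329 = (1 + δ)μ, so δ = 2329/2019.108 − 1 = 0.1534797…
Then the exponent is δ²μ/(2 + δ) = (2329 − μ)² / (μ·(2 + δ)) = 22.086170.

22.086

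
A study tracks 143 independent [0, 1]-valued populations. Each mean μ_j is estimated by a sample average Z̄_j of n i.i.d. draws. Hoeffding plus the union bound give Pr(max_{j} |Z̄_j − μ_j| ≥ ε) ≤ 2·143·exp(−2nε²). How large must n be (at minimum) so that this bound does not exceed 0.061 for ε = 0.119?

299

Need 2·143·exp(−2nε²) ≤ 0.061, i.e. exp(−2nε²) ≤ 0.061/286.
So 2nε² ≥ ln(286/0.061) = 8.452873.
Hence n ≥ 8.452873/(2·0.119²) = 298.456.
The smallest integer n is 299.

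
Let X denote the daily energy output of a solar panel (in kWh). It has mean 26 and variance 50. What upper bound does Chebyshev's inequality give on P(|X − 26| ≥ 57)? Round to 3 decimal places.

Chebyshev: P(|X − μ| ≥ t) ≤ Var(X)/t².
Bound = 50 / 3249 = 0.0154.

0.015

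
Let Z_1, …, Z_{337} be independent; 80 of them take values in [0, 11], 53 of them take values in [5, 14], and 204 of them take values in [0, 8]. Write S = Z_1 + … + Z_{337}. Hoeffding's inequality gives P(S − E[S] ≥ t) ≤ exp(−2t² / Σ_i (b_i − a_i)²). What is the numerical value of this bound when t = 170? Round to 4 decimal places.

Σ(b_i − a_i)² = 80·11² + 53·9² + 204·8² = 27029.
Exponent = 2·170² / 27029 = 2.13844.
Bound = exp(−2.13844) = 0.11784.

0.1178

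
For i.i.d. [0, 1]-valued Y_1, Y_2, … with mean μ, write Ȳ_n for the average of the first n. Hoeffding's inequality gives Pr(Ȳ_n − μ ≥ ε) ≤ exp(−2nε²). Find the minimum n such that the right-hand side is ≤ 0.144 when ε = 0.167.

35

Require exp(−2nε²) ≤ 0.144, i.e. 2nε² ≥ ln(1/0.144) = 1.937942.
So n ≥ 1.937942 / (2·0.167²) = 34.744.
The smallest integer n is 35.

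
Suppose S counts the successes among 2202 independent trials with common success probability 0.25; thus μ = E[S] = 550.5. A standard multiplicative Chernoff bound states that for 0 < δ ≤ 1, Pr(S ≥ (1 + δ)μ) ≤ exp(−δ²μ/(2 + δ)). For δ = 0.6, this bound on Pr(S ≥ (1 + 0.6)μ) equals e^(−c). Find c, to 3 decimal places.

76.223

c = δ²μ/(2 + δ) = 0.6²·550.5/(2 + 0.6) = 76.2231.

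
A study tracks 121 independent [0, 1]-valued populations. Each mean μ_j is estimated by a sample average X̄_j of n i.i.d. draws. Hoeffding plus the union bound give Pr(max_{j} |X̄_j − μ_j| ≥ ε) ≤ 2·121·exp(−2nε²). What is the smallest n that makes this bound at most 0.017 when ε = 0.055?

1581

Need 2·121·exp(−2nε²) ≤ 0.017, i.e. exp(−2nε²) ≤ 0.017/242.
So 2nε² ≥ ln(242/0.017) = 9.563480.
Hence n ≥ 9.563480/(2·0.055²) = 1580.740.
The smallest integer n is 1581.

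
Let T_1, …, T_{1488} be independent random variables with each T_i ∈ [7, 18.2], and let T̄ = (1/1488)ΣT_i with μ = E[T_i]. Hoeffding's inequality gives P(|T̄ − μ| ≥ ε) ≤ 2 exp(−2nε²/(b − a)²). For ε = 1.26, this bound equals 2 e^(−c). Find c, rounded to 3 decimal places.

c = 2nε²/(b − a)² = 2·1488·1.26² / 11.2² = 37.6650.

37.665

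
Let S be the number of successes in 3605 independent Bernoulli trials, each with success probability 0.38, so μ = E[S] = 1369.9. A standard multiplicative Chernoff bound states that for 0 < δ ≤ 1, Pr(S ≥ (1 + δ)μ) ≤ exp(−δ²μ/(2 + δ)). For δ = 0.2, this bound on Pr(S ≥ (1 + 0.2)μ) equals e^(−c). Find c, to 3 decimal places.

24.907

c = δ²μ/(2 + δ) = 0.2²·1369.9/(2 + 0.2) = 24.9073.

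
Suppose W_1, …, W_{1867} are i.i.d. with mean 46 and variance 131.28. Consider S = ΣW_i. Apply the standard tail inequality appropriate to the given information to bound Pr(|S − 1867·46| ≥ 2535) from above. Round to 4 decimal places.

0.0381

With mean and variance of each term known, Chebyshev's inequality bounds the deviation of the sum (or sample mean).
Var(S) = n·Var(W_i) = 1867·131.28 = 245099.76.
Chebyshev: Pr(|S − 1867·46| ≥ 2535) ≤ Var(S)/2535² = 245099.76/6426225 = 0.0381.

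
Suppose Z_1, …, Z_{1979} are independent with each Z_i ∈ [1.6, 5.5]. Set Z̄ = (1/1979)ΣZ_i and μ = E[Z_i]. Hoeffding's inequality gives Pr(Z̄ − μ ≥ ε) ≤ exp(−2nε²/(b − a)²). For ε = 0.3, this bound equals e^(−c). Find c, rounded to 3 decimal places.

23.420

c = 2nε²/(b − a)² = 2·1979·0.3² / 3.9² = 23.4201.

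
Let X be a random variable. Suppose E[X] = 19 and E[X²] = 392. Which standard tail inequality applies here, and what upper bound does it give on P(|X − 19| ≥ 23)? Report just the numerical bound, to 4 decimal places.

The first two moments determine the variance, so Chebyshev's inequality is the sharpest standard bound available.
Var(X) = E[X²] − (E[X])² = 392 − 361 = 31.
Chebyshev's inequality: P(|X − μ| ≥ t) ≤ Var(X)/t² = 31/529 = 0.0586.

0.0586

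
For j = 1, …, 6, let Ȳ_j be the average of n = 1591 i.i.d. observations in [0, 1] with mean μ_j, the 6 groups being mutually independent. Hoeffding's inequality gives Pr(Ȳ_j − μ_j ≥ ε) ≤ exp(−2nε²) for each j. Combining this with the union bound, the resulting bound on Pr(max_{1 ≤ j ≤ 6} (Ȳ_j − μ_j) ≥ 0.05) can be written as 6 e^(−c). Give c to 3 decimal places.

7.955

Union bound over the 6 events: Pr(max_{1 ≤ j ≤ 6} (Ȳ_j − μ_j) ≥ 0.05) ≤ 6·exp(−2nε²) = 6 exp(−2·1591·0.05²).
So c = 2·1591·0.05² = 7.9550.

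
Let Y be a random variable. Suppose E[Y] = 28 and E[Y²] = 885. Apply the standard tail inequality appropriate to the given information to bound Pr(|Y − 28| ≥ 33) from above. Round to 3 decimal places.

The first two moments determine the variance, so Chebyshev's inequality is the sharpest standard bound available.
Var(Y) = E[Y²] − (E[Y])² = 885 − 784 = 101.
Chebyshev's inequality: Pr(|Y − μ| ≥ t) ≤ Var(Y)/t² = 101/1089 = 0.0927.

0.093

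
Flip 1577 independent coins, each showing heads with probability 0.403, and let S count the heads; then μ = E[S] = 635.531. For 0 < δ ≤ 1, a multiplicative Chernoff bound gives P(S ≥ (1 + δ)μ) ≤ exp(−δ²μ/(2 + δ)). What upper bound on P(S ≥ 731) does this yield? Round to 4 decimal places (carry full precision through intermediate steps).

Write 731 = (1 + δ)μ, so δ = 731/635.531 − 1 = 0.1502193…
Then the exponent is δ²μ/(2 + δ) = (731 − μ)² / (μ·(2 + δ)) = 6.669684.
Bound = exp(−6.669684) = 0.00127.

0.0013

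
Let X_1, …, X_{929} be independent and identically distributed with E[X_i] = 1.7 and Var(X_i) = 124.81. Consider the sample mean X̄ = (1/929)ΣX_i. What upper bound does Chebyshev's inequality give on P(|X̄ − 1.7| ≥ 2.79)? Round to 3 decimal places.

0.017

Var(X̄) = Var(X_i)/n = 124.81/929 = 0.13435.
Chebyshev: P(|X̄ − 1.7| ≥ 2.79) ≤ Var(X̄)/(2.79)² = 124.81/(929·2.79²) = 0.0173.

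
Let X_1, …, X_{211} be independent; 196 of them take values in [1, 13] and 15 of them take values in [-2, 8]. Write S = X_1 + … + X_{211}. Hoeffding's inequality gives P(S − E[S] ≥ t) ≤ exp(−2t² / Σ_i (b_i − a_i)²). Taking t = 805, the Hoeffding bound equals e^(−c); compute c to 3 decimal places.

Σ(b_i − a_i)² = 196·12² + 15·10² = 29724.
c = 2t² / 29724 = 2·805² / 29724 = 43.6028.

43.603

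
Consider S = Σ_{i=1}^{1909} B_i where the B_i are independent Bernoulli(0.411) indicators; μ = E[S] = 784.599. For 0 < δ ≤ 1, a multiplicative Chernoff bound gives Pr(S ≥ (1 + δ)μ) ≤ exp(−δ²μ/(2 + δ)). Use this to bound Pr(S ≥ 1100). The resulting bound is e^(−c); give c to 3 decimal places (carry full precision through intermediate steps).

52.785

Write 1100 = (1 + δ)μ, so δ = 1100/784.599 − 1 = 0.4019901…
Then the exponent is δ²μ/(2 + δ) = (1100 − μ)² / (μ·(2 + δ)) = 52.784593.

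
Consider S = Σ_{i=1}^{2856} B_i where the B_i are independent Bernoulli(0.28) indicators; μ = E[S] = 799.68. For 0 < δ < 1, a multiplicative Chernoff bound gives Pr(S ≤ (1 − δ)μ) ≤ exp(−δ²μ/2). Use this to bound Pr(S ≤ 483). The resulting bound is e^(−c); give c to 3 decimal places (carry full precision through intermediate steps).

62.704

Write 483 = (1 − δ)μ, so δ = 1 − 483/799.68 = 0.3960084…
Then the exponent is δ²μ/2 = (μ − 483)²/(2μ) = 62.703971.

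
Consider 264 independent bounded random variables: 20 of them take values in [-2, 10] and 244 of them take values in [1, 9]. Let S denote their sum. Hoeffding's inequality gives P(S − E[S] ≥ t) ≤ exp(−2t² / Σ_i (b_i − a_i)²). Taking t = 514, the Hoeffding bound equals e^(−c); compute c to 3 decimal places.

Σ(b_i − a_i)² = 20·12² + 244·8² = 18496.
c = 2t² / 18496 = 2·514² / 18496 = 28.5679.

28.568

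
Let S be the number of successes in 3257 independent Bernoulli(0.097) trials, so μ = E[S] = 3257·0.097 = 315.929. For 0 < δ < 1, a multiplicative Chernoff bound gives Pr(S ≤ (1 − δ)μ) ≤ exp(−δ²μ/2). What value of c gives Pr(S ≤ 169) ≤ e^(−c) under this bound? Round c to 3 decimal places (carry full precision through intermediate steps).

Write 169 = (1 − δ)μ, so δ = 1 − 169/315.929 = 0.4650697…
Then the exponent is δ²μ/2 = (μ − 169)²/(2μ) = 34.166112.

34.166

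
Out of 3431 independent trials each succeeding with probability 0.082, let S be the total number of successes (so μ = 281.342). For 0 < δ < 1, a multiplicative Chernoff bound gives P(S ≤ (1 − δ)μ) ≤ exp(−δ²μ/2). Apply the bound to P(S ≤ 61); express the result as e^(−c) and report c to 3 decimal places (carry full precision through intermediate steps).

86.284

Write 61 = (1 − δ)μ, so δ = 1 − 61/281.342 = 0.783182…
Then the exponent is δ²μ/2 = (μ − 61)²/(2μ) = 86.283948.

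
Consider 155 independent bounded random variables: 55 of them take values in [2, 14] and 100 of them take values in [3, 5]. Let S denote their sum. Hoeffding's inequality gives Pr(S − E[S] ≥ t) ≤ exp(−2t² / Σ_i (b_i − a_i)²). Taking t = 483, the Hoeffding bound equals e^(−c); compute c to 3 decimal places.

Σ(b_i − a_i)² = 55·12² + 100·2² = 8320.
c = 2t² / 8320 = 2·483² / 8320 = 56.0791.

56.079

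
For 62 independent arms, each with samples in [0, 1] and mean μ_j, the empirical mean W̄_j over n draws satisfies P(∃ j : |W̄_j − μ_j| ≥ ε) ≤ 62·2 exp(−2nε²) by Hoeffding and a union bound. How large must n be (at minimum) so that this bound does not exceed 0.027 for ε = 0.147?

Need 2·62·exp(−2nε²) ≤ 0.027, i.e. exp(−2nε²) ≤ 0.027/124.
So 2nε² ≥ ln(124/0.027) = 8.432200.
Hence n ≥ 8.432200/(2·0.147²) = 195.109.
The smallest integer n is 196.

196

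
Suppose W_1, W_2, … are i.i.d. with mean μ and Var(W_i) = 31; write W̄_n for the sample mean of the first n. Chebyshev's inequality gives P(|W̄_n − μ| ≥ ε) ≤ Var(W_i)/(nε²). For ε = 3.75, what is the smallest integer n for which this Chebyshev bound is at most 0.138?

Require 31/(n·3.75²) ≤ 0.138, i.e. n ≥ 31/(0.138·3.75²) = 15.974.
The smallest integer n is 16.

16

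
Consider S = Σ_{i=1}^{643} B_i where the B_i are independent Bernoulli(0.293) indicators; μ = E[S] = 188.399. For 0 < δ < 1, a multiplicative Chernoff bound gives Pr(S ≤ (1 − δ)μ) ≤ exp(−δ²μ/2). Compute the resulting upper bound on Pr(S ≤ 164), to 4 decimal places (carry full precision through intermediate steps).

0.2060

Write 164 = (1 − δ)μ, so δ = 1 − 164/188.399 = 0.1295071…
Then the exponent is δ²μ/2 = (μ − 164)²/(2μ) = 1.579921.
Bound = exp(−1.579921) = 0.20599.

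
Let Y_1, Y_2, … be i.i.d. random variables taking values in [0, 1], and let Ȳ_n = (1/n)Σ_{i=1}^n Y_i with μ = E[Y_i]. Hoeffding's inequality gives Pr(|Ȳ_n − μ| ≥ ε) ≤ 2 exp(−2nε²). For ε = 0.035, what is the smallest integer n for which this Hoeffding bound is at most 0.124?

Require 2·exp(−2nε²) ≤ 0.124, i.e. 2nε² ≥ ln(2/0.124) = 2.780621.
So n ≥ 2.780621 / (2·0.035²) = 1134.947.
The smallest integer n is 1135.

1135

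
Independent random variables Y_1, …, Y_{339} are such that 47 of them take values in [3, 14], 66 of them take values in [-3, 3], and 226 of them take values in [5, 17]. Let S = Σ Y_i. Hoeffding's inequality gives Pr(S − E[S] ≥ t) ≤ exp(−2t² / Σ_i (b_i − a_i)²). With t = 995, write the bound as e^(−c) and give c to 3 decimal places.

48.761

Σ(b_i − a_i)² = 47·11² + 66·6² + 226·12² = 40607.
c = 2t² / 40607 = 2·995² / 40607 = 48.7613.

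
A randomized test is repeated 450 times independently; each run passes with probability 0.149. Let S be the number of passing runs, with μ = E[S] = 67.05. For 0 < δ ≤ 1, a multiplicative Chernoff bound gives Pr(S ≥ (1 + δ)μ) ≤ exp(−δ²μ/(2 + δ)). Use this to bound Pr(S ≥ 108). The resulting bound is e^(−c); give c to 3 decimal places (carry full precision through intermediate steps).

9.580

Write 108 = (1 + δ)μ, so δ = 108/67.05 − 1 = 0.6107383…
Then the exponent is δ²μ/(2 + δ) = (108 − μ)² / (μ·(2 + δ)) = 9.579563.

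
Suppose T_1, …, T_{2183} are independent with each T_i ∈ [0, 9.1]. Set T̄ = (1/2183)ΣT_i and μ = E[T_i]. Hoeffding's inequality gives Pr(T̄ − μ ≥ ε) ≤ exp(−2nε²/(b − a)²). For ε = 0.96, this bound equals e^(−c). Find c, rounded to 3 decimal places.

48.590

c = 2nε²/(b − a)² = 2·2183·0.96² / 9.1² = 48.5896.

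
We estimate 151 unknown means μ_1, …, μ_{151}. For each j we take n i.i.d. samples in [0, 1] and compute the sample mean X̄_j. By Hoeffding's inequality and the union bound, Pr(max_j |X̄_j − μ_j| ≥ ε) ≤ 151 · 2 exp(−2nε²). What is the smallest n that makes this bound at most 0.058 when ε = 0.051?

Need 2·151·exp(−2nε²) ≤ 0.058, i.e. exp(−2nε²) ≤ 0.058/302.
So 2nε² ≥ ln(302/0.058) = 8.557739.
Hence n ≥ 8.557739/(2·0.051²) = 1645.086.
The smallest integer n is 1646.

1646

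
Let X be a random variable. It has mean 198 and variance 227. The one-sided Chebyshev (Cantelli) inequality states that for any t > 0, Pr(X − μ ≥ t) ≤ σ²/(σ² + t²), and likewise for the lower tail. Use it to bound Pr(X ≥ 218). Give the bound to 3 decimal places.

Here σ² = 227 and t = 20, so σ² + t² = 627.
Cantelli's bound: 227/627 = 0.3620.

0.362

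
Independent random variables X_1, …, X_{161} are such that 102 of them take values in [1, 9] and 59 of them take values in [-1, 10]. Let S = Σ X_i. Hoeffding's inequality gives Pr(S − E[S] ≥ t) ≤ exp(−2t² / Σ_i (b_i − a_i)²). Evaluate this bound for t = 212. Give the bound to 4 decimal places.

0.0014

Σ(b_i − a_i)² = 102·8² + 59·11² = 13667.
Exponent = 2·212² / 13667 = 6.57701.
Bound = exp(−6.57701) = 0.00139.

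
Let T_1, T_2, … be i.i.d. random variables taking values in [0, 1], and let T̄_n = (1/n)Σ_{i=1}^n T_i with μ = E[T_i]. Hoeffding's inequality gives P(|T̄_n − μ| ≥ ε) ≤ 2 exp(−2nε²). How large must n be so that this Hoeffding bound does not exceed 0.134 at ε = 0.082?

Require 2·exp(−2nε²) ≤ 0.134, i.e. 2nε² ≥ ln(2/0.134) = 2.703063.
So n ≥ 2.703063 / (2·0.082²) = 201.001.
The smallest integer n is 202.

202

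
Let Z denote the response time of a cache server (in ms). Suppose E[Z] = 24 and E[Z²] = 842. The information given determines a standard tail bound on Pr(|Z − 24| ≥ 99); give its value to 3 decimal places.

The first two moments determine the variance, so Chebyshev's inequality is the sharpest standard bound available.
Var(Z) = E[Z²] − (E[Z])² = 842 − 576 = 266.
Chebyshev's inequality: Pr(|Z − μ| ≥ t) ≤ Var(Z)/t² = 266/9801 = 0.0271.

0.027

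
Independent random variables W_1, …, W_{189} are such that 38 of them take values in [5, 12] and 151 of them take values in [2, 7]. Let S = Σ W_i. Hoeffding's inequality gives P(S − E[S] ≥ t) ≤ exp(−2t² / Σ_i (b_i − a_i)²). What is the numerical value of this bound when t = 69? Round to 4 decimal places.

0.1847

Σ(b_i − a_i)² = 38·7² + 151·5² = 5637.
Exponent = 2·69² / 5637 = 1.68920.
Bound = exp(−1.68920) = 0.18467.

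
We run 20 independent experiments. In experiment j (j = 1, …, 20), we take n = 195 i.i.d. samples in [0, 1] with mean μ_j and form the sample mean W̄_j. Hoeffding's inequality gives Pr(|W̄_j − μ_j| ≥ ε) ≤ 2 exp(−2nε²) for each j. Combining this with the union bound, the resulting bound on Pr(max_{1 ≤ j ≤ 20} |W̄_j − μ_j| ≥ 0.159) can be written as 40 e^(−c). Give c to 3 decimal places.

9.860

Union bound over the 20 events: Pr(max_{1 ≤ j ≤ 20} |W̄_j − μ_j| ≥ 0.159) ≤ 20·2·exp(−2nε²) = 40 exp(−2·195·0.159²).
So c = 2·195·0.159² = 9.8596.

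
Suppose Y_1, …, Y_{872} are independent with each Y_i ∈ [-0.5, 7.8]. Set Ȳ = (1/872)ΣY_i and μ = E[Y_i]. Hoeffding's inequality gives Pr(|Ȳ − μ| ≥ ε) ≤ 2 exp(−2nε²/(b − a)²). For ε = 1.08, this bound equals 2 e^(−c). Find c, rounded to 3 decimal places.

c = 2nε²/(b − a)² = 2·872·1.08² / 8.3² = 29.5283.

29.528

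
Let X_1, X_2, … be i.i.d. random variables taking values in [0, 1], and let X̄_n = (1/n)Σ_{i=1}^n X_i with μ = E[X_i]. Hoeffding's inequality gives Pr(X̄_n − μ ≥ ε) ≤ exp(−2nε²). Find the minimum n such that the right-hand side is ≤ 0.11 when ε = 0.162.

43

Require exp(−2nε²) ≤ 0.11, i.e. 2nε² ≥ ln(1/0.11) = 2.207275.
So n ≥ 2.207275 / (2·0.162²) = 42.053.
The smallest integer n is 43.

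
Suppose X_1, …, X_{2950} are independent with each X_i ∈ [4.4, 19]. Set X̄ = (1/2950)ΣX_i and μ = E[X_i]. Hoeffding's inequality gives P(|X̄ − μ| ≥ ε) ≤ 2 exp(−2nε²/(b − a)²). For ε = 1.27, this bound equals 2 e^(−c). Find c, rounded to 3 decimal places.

c = 2nε²/(b − a)² = 2·2950·1.27² / 14.6² = 44.6430.

44.643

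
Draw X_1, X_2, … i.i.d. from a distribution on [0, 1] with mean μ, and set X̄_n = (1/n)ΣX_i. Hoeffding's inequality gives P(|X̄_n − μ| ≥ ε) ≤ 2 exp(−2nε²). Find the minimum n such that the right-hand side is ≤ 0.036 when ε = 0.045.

Require 2·exp(−2nε²) ≤ 0.036, i.e. 2nε² ≥ ln(2/0.036) = 4.017384.
So n ≥ 4.017384 / (2·0.045²) = 991.947.
The smallest integer n is 992.

992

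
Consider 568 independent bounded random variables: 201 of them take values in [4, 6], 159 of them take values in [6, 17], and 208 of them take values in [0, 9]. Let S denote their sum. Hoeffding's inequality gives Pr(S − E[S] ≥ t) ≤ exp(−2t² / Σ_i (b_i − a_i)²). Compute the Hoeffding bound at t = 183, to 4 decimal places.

Σ(b_i − a_i)² = 201·2² + 159·11² + 208·9² = 36891.
Exponent = 2·183² / 36891 = 1.81556.
Bound = exp(−1.81556) = 0.16275.

0.1627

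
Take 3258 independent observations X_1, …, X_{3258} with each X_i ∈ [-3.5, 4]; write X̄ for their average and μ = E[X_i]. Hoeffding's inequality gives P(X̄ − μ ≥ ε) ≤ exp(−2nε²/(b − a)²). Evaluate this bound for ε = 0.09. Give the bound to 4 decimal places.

0.3913

Exponent: 2nε²/(b − a)² = 2·3258·0.09² / 7.5² = 0.93830.
Bound = exp(−0.93830) = 0.39129.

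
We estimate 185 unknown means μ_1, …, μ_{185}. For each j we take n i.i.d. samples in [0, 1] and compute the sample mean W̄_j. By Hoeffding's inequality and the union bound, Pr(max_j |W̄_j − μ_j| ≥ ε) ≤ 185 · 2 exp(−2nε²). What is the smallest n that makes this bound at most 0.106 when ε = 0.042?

2313

Need 2·185·exp(−2nε²) ≤ 0.106, i.e. exp(−2nε²) ≤ 0.106/370.
So 2nε² ≥ ln(370/0.106) = 8.157819.
Hence n ≥ 8.157819/(2·0.042²) = 2312.307.
The smallest integer n is 2313.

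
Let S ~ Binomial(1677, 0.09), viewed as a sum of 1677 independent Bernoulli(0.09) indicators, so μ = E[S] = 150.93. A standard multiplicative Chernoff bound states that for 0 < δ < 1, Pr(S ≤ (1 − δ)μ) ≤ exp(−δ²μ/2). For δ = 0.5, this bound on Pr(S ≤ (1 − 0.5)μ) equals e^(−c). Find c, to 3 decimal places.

c = δ²μ/2 = 0.5²·150.93/2 = 18.8663.

18.866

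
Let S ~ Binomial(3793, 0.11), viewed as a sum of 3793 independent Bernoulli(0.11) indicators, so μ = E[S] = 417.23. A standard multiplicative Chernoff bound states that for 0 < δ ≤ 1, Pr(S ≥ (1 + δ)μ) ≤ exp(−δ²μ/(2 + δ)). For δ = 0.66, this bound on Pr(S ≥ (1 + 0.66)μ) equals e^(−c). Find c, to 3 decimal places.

68.325

c = δ²μ/(2 + δ) = 0.66²·417.23/(2 + 0.66) = 68.3253.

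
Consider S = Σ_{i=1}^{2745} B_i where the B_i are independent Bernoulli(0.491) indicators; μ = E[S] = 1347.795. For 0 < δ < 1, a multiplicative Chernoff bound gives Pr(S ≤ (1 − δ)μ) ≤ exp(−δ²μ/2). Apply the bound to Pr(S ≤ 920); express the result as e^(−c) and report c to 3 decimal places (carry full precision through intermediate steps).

Write 920 = (1 − δ)μ, so δ = 1 − 920/1347.795 = 0.3174036…
Then the exponent is δ²μ/2 = (μ − 920)²/(2μ) = 67.891839.

67.892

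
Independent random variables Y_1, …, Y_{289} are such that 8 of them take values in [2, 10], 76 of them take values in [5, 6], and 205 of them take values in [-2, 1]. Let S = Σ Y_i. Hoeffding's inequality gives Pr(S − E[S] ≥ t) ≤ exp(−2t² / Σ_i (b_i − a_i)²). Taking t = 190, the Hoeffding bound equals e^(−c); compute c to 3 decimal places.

29.675

Σ(b_i − a_i)² = 8·8² + 76·1² + 205·3² = 2433.
c = 2t² / 2433 = 2·190² / 2433 = 29.6753.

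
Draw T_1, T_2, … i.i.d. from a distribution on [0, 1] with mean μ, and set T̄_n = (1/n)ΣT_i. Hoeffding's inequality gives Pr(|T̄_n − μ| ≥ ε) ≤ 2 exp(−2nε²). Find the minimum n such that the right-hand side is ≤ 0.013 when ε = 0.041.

1498

Require 2·exp(−2nε²) ≤ 0.013, i.e. 2nε² ≥ ln(2/0.013) = 5.035953.
So n ≥ 5.035953 / (2·0.041²) = 1497.904.
The smallest integer n is 1498.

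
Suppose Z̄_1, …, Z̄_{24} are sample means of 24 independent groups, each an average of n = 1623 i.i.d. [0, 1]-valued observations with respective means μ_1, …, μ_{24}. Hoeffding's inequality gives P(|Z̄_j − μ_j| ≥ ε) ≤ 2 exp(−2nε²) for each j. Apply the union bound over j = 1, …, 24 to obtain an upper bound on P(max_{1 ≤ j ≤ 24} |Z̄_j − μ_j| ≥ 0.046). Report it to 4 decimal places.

Per-experiment Hoeffding bound: 2·exp(−2·1623·0.046²) = 2·exp(−6.86854) = 0.00208.
Union bound over 24 events: 24·0.00208 = 0.04992.

0.0499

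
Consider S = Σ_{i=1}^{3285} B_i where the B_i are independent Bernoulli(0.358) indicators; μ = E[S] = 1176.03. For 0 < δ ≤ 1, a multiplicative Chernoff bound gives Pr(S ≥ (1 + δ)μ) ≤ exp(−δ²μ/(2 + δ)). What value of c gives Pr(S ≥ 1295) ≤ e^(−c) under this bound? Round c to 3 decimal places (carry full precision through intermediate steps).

5.728

Write 1295 = (1 + δ)μ, so δ = 1295/1176.03 − 1 = 0.1011624…
Then the exponent is δ²μ/(2 + δ) = (1295 − μ)² / (μ·(2 + δ)) = 5.727919.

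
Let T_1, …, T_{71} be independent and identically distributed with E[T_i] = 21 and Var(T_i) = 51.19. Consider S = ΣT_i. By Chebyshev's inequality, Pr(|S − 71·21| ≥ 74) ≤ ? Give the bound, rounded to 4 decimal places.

0.6637

Var(S) = n·Var(T_i) = 71·51.19 = 3634.49.
Chebyshev: Pr(|S − 71·21| ≥ 74) ≤ Var(S)/74² = 3634.49/5476 = 0.6637.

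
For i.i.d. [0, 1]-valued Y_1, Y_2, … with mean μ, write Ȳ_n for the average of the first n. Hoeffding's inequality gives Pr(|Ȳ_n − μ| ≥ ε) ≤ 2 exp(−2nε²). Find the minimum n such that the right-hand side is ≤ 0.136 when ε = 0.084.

Require 2·exp(−2nε²) ≤ 0.136, i.e. 2nε² ≥ ln(2/0.136) = 2.688248.
So n ≥ 2.688248 / (2·0.084²) = 190.494.
The smallest integer n is 191.

191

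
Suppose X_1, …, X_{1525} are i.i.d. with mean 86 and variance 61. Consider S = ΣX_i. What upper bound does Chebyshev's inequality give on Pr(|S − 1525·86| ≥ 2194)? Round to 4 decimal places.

Var(S) = n·Var(X_i) = 1525·61 = 93025.
Chebyshev: Pr(|S − 1525·86| ≥ 2194) ≤ Var(S)/2194² = 93025/4813636 = 0.0193.

0.0193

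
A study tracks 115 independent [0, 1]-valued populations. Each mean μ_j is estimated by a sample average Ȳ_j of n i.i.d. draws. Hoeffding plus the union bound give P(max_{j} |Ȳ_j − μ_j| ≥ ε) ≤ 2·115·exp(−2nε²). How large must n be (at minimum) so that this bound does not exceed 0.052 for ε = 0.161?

162

Need 2·115·exp(−2nε²) ≤ 0.052, i.e. exp(−2nε²) ≤ 0.052/230.
So 2nε² ≥ ln(230/0.052) = 8.394591.
Hence n ≥ 8.394591/(2·0.161²) = 161.926.
The smallest integer n is 162.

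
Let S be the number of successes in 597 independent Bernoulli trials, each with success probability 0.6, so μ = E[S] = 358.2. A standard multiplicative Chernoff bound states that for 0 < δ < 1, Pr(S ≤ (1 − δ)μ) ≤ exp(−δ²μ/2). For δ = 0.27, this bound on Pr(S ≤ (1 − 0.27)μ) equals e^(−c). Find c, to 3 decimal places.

c = δ²μ/2 = 0.27²·358.2/2 = 13.0564.

13.056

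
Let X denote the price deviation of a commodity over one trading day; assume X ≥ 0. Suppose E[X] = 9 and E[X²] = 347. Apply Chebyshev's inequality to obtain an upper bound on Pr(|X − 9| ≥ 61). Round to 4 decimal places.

Var(X) = E[X²] − (E[X])² = 347 − 81 = 266.
Chebyshev's inequality: Pr(|X − μ| ≥ t) ≤ Var(X)/t² = 266/3721 = 0.0715.

0.0715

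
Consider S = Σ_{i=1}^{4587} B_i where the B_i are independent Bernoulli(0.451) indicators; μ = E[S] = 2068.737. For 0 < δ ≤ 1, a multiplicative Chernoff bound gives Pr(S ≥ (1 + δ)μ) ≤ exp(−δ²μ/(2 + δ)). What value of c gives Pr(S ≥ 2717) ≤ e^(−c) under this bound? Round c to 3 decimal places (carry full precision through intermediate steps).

Write 2717 = (1 + δ)μ, so δ = 2717/2068.737 − 1 = 0.3133617…
Then the exponent is δ²μ/(2 + δ) = (2717 − μ)² / (μ·(2 + δ)) = 87.811954.

87.812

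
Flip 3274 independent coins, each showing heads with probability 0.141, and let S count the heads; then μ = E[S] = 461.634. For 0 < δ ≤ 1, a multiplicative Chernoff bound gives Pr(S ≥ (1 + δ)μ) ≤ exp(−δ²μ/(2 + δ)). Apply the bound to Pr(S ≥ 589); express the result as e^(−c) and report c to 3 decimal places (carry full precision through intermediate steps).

15.440

Write 589 = (1 + δ)μ, so δ = 589/461.634 − 1 = 0.2759026…
Then the exponent is δ²μ/(2 + δ) = (589 − μ)² / (μ·(2 + δ)) = 15.440294.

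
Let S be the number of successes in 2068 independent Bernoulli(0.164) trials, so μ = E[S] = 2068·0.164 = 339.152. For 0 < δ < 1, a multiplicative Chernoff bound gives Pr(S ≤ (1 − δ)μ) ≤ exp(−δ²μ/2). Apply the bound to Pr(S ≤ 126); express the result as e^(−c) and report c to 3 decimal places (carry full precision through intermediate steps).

Write 126 = (1 − δ)μ, so δ = 1 − 126/339.152 = 0.6284852…
Then the exponent is δ²μ/2 = (μ − 126)²/(2μ) = 66.981435.

66.981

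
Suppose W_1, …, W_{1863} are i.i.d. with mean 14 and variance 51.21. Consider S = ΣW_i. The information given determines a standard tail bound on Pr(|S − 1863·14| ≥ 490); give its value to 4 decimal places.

0.3974

With mean and variance of each term known, Chebyshev's inequality bounds the deviation of the sum (or sample mean).
Var(S) = n·Var(W_i) = 1863·51.21 = 95404.23.
Chebyshev: Pr(|S − 1863·14| ≥ 490) ≤ Var(S)/490² = 95404.23/240100 = 0.3974.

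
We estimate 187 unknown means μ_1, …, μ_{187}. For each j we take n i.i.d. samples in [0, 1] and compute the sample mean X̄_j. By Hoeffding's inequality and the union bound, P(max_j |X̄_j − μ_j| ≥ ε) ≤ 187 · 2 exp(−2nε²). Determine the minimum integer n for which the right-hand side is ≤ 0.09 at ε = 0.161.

161

Need 2·187·exp(−2nε²) ≤ 0.09, i.e. exp(−2nε²) ≤ 0.09/374.
So 2nε² ≥ ln(374/0.09) = 8.332201.
Hence n ≥ 8.332201/(2·0.161²) = 160.723.
The smallest integer n is 161.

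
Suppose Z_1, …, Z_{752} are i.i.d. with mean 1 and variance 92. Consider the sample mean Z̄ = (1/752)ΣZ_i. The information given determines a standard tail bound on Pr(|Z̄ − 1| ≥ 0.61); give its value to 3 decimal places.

0.329

With mean and variance of each term known, Chebyshev's inequality bounds the deviation of the sum (or sample mean).
Var(Z̄) = Var(Z_i)/n = 92/752 = 0.12234.
Chebyshev: Pr(|Z̄ − 1| ≥ 0.61) ≤ Var(Z̄)/(0.61)² = 92/(752·0.61²) = 0.3288.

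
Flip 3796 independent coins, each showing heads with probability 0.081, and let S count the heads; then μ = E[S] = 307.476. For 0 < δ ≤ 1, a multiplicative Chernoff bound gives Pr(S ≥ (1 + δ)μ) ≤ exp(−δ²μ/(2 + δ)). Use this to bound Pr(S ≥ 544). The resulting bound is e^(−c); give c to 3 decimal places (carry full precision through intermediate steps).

65.702

Write 544 = (1 + δ)μ, so δ = 544/307.476 − 1 = 0.7692438…
Then the exponent is δ²μ/(2 + δ) = (544 − μ)² / (μ·(2 + δ)) = 65.701914.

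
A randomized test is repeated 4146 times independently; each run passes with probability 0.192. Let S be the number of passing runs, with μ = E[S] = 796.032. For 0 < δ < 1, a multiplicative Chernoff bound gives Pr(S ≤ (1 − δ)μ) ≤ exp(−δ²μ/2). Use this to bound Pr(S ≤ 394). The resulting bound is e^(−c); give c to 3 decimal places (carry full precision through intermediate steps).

101.522

Write 394 = (1 − δ)μ, so δ = 1 − 394/796.032 = 0.505045…
Then the exponent is δ²μ/2 = (μ − 394)²/(2μ) = 101.522130.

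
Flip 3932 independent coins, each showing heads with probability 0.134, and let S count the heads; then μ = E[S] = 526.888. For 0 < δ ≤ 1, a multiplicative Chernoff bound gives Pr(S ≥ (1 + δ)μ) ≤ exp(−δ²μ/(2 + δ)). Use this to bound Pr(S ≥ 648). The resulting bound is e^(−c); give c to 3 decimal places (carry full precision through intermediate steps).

12.485

Write 648 = (1 + δ)μ, so δ = 648/526.888 − 1 = 0.2298629…
Then the exponent is δ²μ/(2 + δ) = (648 − μ)² / (μ·(2 + δ)) = 12.484693.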